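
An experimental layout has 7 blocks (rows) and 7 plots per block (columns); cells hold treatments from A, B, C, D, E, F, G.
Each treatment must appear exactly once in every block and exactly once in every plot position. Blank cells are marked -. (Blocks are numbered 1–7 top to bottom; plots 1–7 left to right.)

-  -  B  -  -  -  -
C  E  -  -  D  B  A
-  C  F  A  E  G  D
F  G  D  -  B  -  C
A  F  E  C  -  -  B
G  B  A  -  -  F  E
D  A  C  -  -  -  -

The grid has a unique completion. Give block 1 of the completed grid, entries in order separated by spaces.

E D B G A C F

Block 1, plot 1: block 1 has {B} and plot 1 has {A, C, D, F, G}, leaving only E.
Block 1, plot 2: block 1 has {B, E} and plot 2 has {A, B, C, E, F, G}, leaving only D.
Block 2, plot 3: block 2 has {A, B, C, D, E} and plot 3 has {A, B, C, D, E, F}, leaving only G.
Block 2, plot 4: block 2 has {A, B, C, D, E, G} and plot 4 has {A, C}, leaving only F.
Block 1, plot 4: block 1 has {B, D, E} and plot 4 has {A, C, F}, leaving only G.
Block 1, plot 7: block 1 has {B, D, E, G} and plot 7 has {A, B, C, D, E}, leaving only F.
Block 3, plot 1: block 3 has {A, C, D, E, F, G} and plot 1 has {A, C, D, E, F, G}, leaving only B.
Block 4, plot 4: block 4 has {B, C, D, F, G} and plot 4 has {A, C, F, G}, leaving only E.
Block 4, plot 6: block 4 has {B, C, D, E, F, G} and plot 6 has {B, F, G}, leaving only A.
Block 1, plot 6: block 1 has {B, D, E, F, G} and plot 6 has {A, B, F, G}, leaving only C.
Block 1, plot 5: block 1 has {B, C, D, E, F, G} and plot 5 has {B, D, E}, leaving only A.
So block 1 reads: E D B G A C F.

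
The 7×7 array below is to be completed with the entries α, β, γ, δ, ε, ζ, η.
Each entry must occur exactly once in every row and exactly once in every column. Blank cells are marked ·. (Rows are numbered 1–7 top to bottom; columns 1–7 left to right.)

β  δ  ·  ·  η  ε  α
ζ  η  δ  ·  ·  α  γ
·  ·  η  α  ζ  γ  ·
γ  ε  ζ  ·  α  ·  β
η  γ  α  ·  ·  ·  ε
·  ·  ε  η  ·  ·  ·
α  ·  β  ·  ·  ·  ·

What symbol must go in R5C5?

Row 1, column 3: row 1 has {α, β, δ, ε, η} and column 3 has {α, β, δ, ε, ζ, η}, leaving only γ.
Row 1, column 4: row 1 has {α, β, γ, δ, ε, η} and column 4 has {α, η}, leaving only ζ.
Row 3, column 2: row 3 has {α, γ, ζ, η} and column 2 has {γ, δ, ε, η}, leaving only β.
Row 3, column 7: row 3 has {α, β, γ, ζ, η} and column 7 has {α, β, γ, ε}, leaving only δ.
Row 3, column 1: row 3 has {α, β, γ, δ, ζ, η} and column 1 has {α, β, γ, ζ, η}, leaving only ε.
Row 4, column 4: row 4 has {α, β, γ, ε, ζ} and column 4 has {α, ζ, η}, leaving only δ.
Row 4, column 6: row 4 has {α, β, γ, δ, ε, ζ} and column 6 has {α, γ, ε}, leaving only η.
Row 5, column 4: row 5 has {α, γ, ε, η} and column 4 has {α, δ, ζ, η}, leaving only β.
Row 5 already has {α, β, γ, ε, η} and column 5 already has {α, ζ, η}, so row 5, column 5 must be δ.

δ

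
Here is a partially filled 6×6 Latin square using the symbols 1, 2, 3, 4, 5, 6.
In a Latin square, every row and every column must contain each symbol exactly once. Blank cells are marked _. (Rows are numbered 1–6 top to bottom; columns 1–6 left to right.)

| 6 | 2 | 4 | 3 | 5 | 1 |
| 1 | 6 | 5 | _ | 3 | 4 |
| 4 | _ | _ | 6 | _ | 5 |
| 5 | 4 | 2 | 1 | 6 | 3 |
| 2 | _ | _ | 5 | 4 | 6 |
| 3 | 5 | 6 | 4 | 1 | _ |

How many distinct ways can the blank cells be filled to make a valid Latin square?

2

Row 2, column 4: eliminating its row and column leaves {2}.
Row 3, column 2: eliminating its row and column leaves {1, 3}.
Row 3, column 3: eliminating its row and column leaves {1, 3}.
Row 3, column 5: eliminating its row and column leaves {2}.
Row 5, column 2: eliminating its row and column leaves {1, 3}.
Row 5, column 3: eliminating its row and column leaves {1, 3}.
Row 6, column 6: eliminating its row and column leaves {2}.
Enumerating the assignments across these blanks that avoid any row or column repeat gives 2 completions.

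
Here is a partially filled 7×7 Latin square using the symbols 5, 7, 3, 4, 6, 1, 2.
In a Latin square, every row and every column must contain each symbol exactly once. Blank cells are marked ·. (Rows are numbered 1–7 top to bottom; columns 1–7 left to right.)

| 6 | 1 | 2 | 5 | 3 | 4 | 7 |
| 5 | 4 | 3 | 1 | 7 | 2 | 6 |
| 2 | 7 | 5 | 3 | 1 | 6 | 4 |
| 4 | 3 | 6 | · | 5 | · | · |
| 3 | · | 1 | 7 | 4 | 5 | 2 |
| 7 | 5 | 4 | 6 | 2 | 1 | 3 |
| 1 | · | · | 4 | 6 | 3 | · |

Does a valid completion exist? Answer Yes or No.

No row or column among the givens repeats a symbol, and propagating forced cells runs into no contradiction.
One valid completion exists (for instance, 6 1 2 5 3 4 7 / 5 4 3 1 7 2 6 / 2 7 5 3 1 6 4 / 4 3 6 2 5 7 1 / 3 6 1 7 4 5 2 / 7 5 4 6 2 1 3 / 1 2 7 4 6 3 5).

Yes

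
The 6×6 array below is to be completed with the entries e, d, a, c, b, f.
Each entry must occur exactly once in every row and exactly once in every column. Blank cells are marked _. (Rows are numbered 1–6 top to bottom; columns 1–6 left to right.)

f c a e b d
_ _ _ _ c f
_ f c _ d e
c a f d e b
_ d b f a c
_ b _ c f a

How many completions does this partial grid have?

Row 2, column 1: eliminating its row and column leaves {e, d, a, b}.
Row 2, column 2: eliminating its row and column leaves {e}.
Row 2, column 3: eliminating its row and column leaves {e, d}.
Row 2, column 4: eliminating its row and column leaves {a, b}.
Row 3, column 1: eliminating its row and column leaves {a, b}.
Row 3, column 4: eliminating its row and column leaves {a, b}.
Row 5, column 1: eliminating its row and column leaves {e}.
Row 6, column 1: eliminating its row and column leaves {e, d}.
Row 6, column 3: eliminating its row and column leaves {e, d}.
Enumerating the assignments across these blanks that avoid any row or column repeat gives 2 completions.

2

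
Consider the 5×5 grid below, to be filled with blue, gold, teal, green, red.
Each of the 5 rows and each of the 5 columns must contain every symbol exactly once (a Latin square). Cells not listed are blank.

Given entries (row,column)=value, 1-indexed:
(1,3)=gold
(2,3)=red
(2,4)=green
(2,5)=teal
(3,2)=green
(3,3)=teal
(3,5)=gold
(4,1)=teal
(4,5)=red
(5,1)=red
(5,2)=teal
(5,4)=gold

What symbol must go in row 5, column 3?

blue

Row 3, column 1: row 3 has {gold, teal, green} and column 1 has {teal, red}, leaving only blue.
Row 1, column 1: row 1 has {gold} and column 1 has {blue, teal, red}, leaving only green.
Row 1, column 5: row 1 has {gold, green} and column 5 has {gold, teal, red}, leaving only blue.
Row 1, column 2: row 1 has {blue, gold, green} and column 2 has {teal, green}, leaving only red.
Row 1, column 4: row 1 has {blue, gold, green, red} and column 4 has {gold, green}, leaving only teal.
Row 2, column 1: row 2 has {teal, green, red} and column 1 has {blue, teal, green, red}, leaving only gold.
Row 2, column 2: row 2 has {gold, teal, green, red} and column 2 has {teal, green, red}, leaving only blue.
Row 3, column 4: row 3 has {blue, gold, teal, green} and column 4 has {gold, teal, green}, leaving only red.
Row 4, column 2: row 4 has {teal, red} and column 2 has {blue, teal, green, red}, leaving only gold.
Row 4, column 4: row 4 has {gold, teal, red} and column 4 has {gold, teal, green, red}, leaving only blue.
Row 4, column 3: row 4 has {blue, gold, teal, red} and column 3 has {gold, teal, red}, leaving only green.
Row 5 already has {gold, teal, red} and column 3 already has {gold, teal, green, red}, so row 5, column 3 must be blue.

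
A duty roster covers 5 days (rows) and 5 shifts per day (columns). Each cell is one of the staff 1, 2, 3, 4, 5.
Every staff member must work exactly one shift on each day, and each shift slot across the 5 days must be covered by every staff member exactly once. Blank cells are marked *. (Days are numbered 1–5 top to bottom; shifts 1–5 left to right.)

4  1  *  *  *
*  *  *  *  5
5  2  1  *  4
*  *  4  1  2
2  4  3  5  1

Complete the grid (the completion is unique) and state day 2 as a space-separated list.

Day 2, shift 2: day 2 has {5} and shift 2 has {1, 2, 4}, leaving only 3.
Day 2, shift 1: day 2 has {3, 5} and shift 1 has {2, 4, 5}, leaving only 1.
Day 2, shift 3: day 2 has {1, 3, 5} and shift 3 has {1, 3, 4}, leaving only 2.
Day 2, shift 4: day 2 has {1, 2, 3, 5} and shift 4 has {1, 5}, leaving only 4.
So day 2 reads: 1 3 2 4 5.

1 3 2 4 5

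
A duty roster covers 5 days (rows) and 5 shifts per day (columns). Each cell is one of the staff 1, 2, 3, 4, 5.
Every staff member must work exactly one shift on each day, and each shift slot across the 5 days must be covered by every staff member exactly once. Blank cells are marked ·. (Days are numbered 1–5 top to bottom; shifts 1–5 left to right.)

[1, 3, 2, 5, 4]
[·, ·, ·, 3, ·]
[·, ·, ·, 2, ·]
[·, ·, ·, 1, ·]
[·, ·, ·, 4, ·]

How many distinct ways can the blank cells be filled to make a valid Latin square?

56

Day 2, shift 1: eliminating its day and shift leaves {2, 4, 5}.
Day 2, shift 2: eliminating its day and shift leaves {1, 2, 4, 5}.
Day 2, shift 3: eliminating its day and shift leaves {1, 4, 5}.
Day 2, shift 5: eliminating its day and shift leaves {1, 2, 5}.
Day 3, shift 1: eliminating its day and shift leaves {3, 4, 5}.
Day 3, shift 2: eliminating its day and shift leaves {1, 4, 5}.
Day 3, shift 3: eliminating its day and shift leaves {1, 3, 4, 5}.
Day 3, shift 5: eliminating its day and shift leaves {1, 3, 5}.
Day 4, shift 1: eliminating its day and shift leaves {2, 3, 4, 5}.
Day 4, shift 2: eliminating its day and shift leaves {2, 4, 5}.
Day 4, shift 3: eliminating its day and shift leaves {3, 4, 5}.
Day 4, shift 5: eliminating its day and shift leaves {2, 3, 5}.
Day 5, shift 1: eliminating its day and shift leaves {2, 3, 5}.
Day 5, shift 2: eliminating its day and shift leaves {1, 2, 5}.
Day 5, shift 3: eliminating its day and shift leaves {1, 3, 5}.
Day 5, shift 5: eliminating its day and shift leaves {1, 2, 3, 5}.
Enumerating the assignments across these blanks that avoid any day or shift repeat gives 56 completions.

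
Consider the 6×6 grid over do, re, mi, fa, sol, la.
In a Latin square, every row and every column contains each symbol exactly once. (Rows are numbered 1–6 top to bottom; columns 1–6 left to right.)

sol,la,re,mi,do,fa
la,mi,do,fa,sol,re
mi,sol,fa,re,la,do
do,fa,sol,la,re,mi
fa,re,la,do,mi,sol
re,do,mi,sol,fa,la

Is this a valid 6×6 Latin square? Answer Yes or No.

Each row is a permutation of the 6 symbols, and so is each column.

Yes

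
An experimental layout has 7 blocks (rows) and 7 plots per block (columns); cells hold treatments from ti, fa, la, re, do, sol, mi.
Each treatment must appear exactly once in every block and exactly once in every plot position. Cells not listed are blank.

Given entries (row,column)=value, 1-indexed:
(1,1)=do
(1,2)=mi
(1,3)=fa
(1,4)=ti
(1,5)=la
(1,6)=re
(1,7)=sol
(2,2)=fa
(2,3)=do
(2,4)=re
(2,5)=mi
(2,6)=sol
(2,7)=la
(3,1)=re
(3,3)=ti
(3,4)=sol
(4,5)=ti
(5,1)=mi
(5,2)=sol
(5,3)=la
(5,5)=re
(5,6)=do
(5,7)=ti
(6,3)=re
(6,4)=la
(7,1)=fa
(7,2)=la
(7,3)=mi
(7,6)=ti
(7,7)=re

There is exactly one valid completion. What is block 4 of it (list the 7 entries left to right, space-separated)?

Block 4, plot 3: block 4 has {ti} and plot 3 has {ti, fa, la, re, do, mi}, leaving only sol.
Block 4, plot 1: block 4 has {ti, sol} and plot 1 has {fa, re, do, mi}, leaving only la.
Block 2, plot 1: block 2 has {fa, la, re, do, sol, mi} and plot 1 has {fa, la, re, do, mi}, leaving only ti.
Block 3, plot 2: block 3 has {ti, re, sol} and plot 2 has {fa, la, sol, mi}, leaving only do.
Block 4, plot 2: block 4 has {ti, la, sol} and plot 2 has {fa, la, do, sol, mi}, leaving only re.
Block 3, plot 5: block 3 has {ti, re, do, sol} and plot 5 has {ti, la, re, mi}, leaving only fa.
Block 3, plot 7: block 3 has {ti, fa, re, do, sol} and plot 7 has {ti, la, re, sol}, leaving only mi.
Block 3, plot 6: block 3 has {ti, fa, re, do, sol, mi} and plot 6 has {ti, re, do, sol}, leaving only la.
Block 5, plot 4: block 5 has {ti, la, re, do, sol, mi} and plot 4 has {ti, la, re, sol}, leaving only fa.
Block 6, plot 1: block 6 has {la, re} and plot 1 has {ti, fa, la, re, do, mi}, leaving only sol.
Block 6, plot 2: block 6 has {la, re, sol} and plot 2 has {fa, la, re, do, sol, mi}, leaving only ti.
Block 6, plot 5: block 6 has {ti, la, re, sol} and plot 5 has {ti, fa, la, re, mi}, leaving only do.
Block 6, plot 7: block 6 has {ti, la, re, do, sol} and plot 7 has {ti, la, re, sol, mi}, leaving only fa.
Block 4, plot 7: block 4 has {ti, la, re, sol} and plot 7 has {ti, fa, la, re, sol, mi}, leaving only do.
Block 4, plot 4: block 4 has {ti, la, re, do, sol} and plot 4 has {ti, fa, la, re, sol}, leaving only mi.
Block 4, plot 6: block 4 has {ti, la, re, do, sol, mi} and plot 6 has {ti, la, re, do, sol}, leaving only fa.
So block 4 reads: la re sol mi ti fa do.

la re sol mi ti fa do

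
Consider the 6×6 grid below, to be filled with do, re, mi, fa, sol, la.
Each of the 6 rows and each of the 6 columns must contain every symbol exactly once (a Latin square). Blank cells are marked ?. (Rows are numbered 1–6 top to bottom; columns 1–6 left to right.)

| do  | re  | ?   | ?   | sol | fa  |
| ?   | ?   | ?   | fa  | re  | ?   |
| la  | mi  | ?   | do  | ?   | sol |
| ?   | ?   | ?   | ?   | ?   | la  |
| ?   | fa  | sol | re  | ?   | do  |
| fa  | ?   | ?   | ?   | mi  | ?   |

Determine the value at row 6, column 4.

Row 2, column 6: row 2 has {re, fa} and column 6 has {do, fa, sol, la}, leaving only mi.
Row 2, column 1: row 2 has {re, mi, fa} and column 1 has {do, fa, la}, leaving only sol.
Row 3, column 5: row 3 has {do, mi, sol, la} and column 5 has {re, mi, sol}, leaving only fa.
Row 3, column 3: row 3 has {do, mi, fa, sol, la} and column 3 has {sol}, leaving only re.
Row 4, column 5: row 4 has {la} and column 5 has {re, mi, fa, sol}, leaving only do.
Row 4, column 2: row 4 has {do, la} and column 2 has {re, mi, fa}, leaving only sol.
Row 4, column 4: row 4 has {do, sol, la} and column 4 has {do, re, fa}, leaving only mi.
Row 1, column 4: row 1 has {do, re, fa, sol} and column 4 has {do, re, mi, fa}, leaving only la.
Row 6 already has {mi, fa} and column 4 already has {do, re, mi, fa, la}, so row 6, column 4 must be sol.

sol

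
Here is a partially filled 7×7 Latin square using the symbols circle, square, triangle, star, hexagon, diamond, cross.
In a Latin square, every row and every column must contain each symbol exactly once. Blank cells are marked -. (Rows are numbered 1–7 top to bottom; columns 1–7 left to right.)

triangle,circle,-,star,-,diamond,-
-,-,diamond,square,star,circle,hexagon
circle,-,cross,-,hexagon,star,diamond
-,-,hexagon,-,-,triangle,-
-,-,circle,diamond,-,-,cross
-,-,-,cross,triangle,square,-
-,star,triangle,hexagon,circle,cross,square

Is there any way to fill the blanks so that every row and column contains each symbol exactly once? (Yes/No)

Row 1, column 7: row 1 together with column 7 already contain {circle, square, triangle, star, hexagon, diamond, cross} — every symbol — so nothing can go there. The grid has no valid completion.

No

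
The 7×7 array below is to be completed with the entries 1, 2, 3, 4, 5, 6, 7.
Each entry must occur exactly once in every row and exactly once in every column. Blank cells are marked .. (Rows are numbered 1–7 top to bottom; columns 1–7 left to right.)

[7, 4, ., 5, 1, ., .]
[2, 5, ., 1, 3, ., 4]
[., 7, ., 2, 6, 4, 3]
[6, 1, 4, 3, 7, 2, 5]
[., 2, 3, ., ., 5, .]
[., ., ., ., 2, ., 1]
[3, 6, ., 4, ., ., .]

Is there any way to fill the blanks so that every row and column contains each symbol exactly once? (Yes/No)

Yes

No row or column among the givens repeats a symbol, and propagating forced cells runs into no contradiction.
One valid completion exists (for instance, 7 4 2 5 1 3 6 / 2 5 6 1 3 7 4 / 5 7 1 2 6 4 3 / 6 1 4 3 7 2 5 / 1 2 3 6 4 5 7 / 4 3 5 7 2 6 1 / 3 6 7 4 5 1 2).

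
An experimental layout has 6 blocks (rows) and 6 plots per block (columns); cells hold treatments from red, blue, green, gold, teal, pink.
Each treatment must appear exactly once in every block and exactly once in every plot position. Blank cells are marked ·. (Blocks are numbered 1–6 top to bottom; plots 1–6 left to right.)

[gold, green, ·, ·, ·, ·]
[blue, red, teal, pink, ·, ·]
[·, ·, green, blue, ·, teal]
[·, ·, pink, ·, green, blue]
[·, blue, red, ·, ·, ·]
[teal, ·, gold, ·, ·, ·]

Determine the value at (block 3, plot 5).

Block 1, plot 3: block 1 has {green, gold} and plot 3 has {red, green, gold, teal, pink}, leaving only blue.
Block 2, plot 5: block 2 has {red, blue, teal, pink} and plot 5 has {green}, leaving only gold.
Block 2, plot 6: block 2 has {red, blue, gold, teal, pink} and plot 6 has {blue, teal}, leaving only green.
Block 4, plot 1: block 4 has {blue, green, pink} and plot 1 has {blue, gold, teal}, leaving only red.
Block 3, plot 1: block 3 has {blue, green, teal} and plot 1 has {red, blue, gold, teal}, leaving only pink.
Block 3 already has {blue, green, teal, pink} and plot 5 already has {green, gold}, so block 3, plot 5 must be red.

red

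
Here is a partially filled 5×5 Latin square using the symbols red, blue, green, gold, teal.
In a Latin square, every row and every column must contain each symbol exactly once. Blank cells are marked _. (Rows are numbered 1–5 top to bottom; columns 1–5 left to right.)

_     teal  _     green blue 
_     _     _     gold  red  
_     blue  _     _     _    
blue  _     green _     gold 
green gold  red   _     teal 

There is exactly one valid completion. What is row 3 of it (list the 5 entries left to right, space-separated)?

gold blue teal red green

Row 3, column 5: row 3 has {blue} and column 5 has {red, blue, gold, teal}, leaving only green.
Row 1, column 3: row 1 has {blue, green, teal} and column 3 has {red, green}, leaving only gold.
Row 3, column 3: row 3 has {blue, green} and column 3 has {red, green, gold}, leaving only teal.
Row 3, column 4: row 3 has {blue, green, teal} and column 4 has {green, gold}, leaving only red.
Row 3, column 1: row 3 has {red, blue, green, teal} and column 1 has {blue, green}, leaving only gold.
So row 3 reads: gold blue teal red green.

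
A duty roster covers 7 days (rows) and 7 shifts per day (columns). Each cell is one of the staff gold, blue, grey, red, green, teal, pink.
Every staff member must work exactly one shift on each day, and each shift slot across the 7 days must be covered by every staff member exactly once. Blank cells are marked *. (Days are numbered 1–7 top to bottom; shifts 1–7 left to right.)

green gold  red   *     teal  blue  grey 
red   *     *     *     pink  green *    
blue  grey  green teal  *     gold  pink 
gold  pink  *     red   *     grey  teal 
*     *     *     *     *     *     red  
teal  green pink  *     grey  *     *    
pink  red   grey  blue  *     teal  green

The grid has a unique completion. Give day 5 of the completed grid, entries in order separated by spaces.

Day 5, shift 1: day 5 has {red} and shift 1 has {gold, blue, red, green, teal, pink}, leaving only grey.
Day 5, shift 6: day 5 has {grey, red} and shift 6 has {gold, blue, grey, green, teal}, leaving only pink.
Day 1, shift 4: day 1 has {gold, blue, grey, red, green, teal} and shift 4 has {blue, red, teal}, leaving only pink.
Day 3, shift 5: day 3 has {gold, blue, grey, green, teal, pink} and shift 5 has {grey, teal, pink}, leaving only red.
Day 4, shift 3: day 4 has {gold, grey, red, teal, pink} and shift 3 has {grey, red, green, pink}, leaving only blue.
Day 4, shift 5: day 4 has {gold, blue, grey, red, teal, pink} and shift 5 has {grey, red, teal, pink}, leaving only green.
Day 6, shift 4: day 6 has {grey, green, teal, pink} and shift 4 has {blue, red, teal, pink}, leaving only gold.
Day 5, shift 4: day 5 has {grey, red, pink} and shift 4 has {gold, blue, red, teal, pink}, leaving only green.
Day 2, shift 4: day 2 has {red, green, pink} and shift 4 has {gold, blue, red, green, teal, pink}, leaving only grey.
Day 6, shift 6: day 6 has {gold, grey, green, teal, pink} and shift 6 has {gold, blue, grey, green, teal, pink}, leaving only red.
Day 6, shift 7: day 6 has {gold, grey, red, green, teal, pink} and shift 7 has {grey, red, green, teal, pink}, leaving only blue.
Day 2, shift 7: day 2 has {grey, red, green, pink} and shift 7 has {blue, grey, red, green, teal, pink}, leaving only gold.
Day 2, shift 3: day 2 has {gold, grey, red, green, pink} and shift 3 has {blue, grey, red, green, pink}, leaving only teal.
Day 5, shift 3: day 5 has {grey, red, green, pink} and shift 3 has {blue, grey, red, green, teal, pink}, leaving only gold.
Day 5, shift 5: day 5 has {gold, grey, red, green, pink} and shift 5 has {grey, red, green, teal, pink}, leaving only blue.
Day 5, shift 2: day 5 has {gold, blue, grey, red, green, pink} and shift 2 has {gold, grey, red, green, pink}, leaving only teal.
So day 5 reads: grey teal gold green blue pink red.

grey teal gold green blue pink red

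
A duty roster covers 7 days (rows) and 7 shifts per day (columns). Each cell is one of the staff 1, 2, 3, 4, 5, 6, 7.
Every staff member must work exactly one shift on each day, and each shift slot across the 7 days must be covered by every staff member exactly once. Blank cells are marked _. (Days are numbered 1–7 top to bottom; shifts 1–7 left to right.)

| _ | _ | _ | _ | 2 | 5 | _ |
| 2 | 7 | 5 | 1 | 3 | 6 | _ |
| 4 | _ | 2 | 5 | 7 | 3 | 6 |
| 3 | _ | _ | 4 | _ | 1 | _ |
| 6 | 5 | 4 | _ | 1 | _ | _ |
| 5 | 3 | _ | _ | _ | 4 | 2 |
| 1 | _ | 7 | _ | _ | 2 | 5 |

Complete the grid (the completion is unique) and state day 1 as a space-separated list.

7 4 3 6 2 5 1

Day 1, shift 1: day 1 has {2, 5} and shift 1 has {1, 2, 3, 4, 5, 6}, leaving only 7.
Day 2, shift 7: day 2 has {1, 2, 3, 5, 6, 7} and shift 7 has {2, 5, 6}, leaving only 4.
Day 3, shift 2: day 3 has {2, 3, 4, 5, 6, 7} and shift 2 has {3, 5, 7}, leaving only 1.
Day 4, shift 3: day 4 has {1, 3, 4} and shift 3 has {2, 4, 5, 7}, leaving only 6.
Day 4, shift 2: day 4 has {1, 3, 4, 6} and shift 2 has {1, 3, 5, 7}, leaving only 2.
Day 4, shift 5: day 4 has {1, 2, 3, 4, 6} and shift 5 has {1, 2, 3, 7}, leaving only 5.
Day 4, shift 7: day 4 has {1, 2, 3, 4, 5, 6} and shift 7 has {2, 4, 5, 6}, leaving only 7.
Day 5, shift 6: day 5 has {1, 4, 5, 6} and shift 6 has {1, 2, 3, 4, 5, 6}, leaving only 7.
Day 5, shift 7: day 5 has {1, 4, 5, 6, 7} and shift 7 has {2, 4, 5, 6, 7}, leaving only 3.
Day 1, shift 7: day 1 has {2, 5, 7} and shift 7 has {2, 3, 4, 5, 6, 7}, leaving only 1.
Day 1, shift 3: day 1 has {1, 2, 5, 7} and shift 3 has {2, 4, 5, 6, 7}, leaving only 3.
Day 1, shift 4: day 1 has {1, 2, 3, 5, 7} and shift 4 has {1, 4, 5}, leaving only 6.
Day 1, shift 2: day 1 has {1, 2, 3, 5, 6, 7} and shift 2 has {1, 2, 3, 5, 7}, leaving only 4.
So day 1 reads: 7 4 3 6 2 5 1.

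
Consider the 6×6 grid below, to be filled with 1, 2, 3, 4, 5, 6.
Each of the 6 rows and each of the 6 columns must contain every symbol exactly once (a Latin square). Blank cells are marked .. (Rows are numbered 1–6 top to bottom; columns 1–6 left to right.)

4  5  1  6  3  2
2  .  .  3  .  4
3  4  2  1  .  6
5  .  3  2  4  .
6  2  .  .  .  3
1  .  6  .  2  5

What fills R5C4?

5

Row 2, column 3: row 2 has {2, 3, 4} and column 3 has {1, 2, 3, 6}, leaving only 5.
Row 3, column 5: row 3 has {1, 2, 3, 4, 6} and column 5 has {2, 3, 4}, leaving only 5.
Row 4, column 6: row 4 has {2, 3, 4, 5} and column 6 has {2, 3, 4, 5, 6}, leaving only 1.
Row 4, column 2: row 4 has {1, 2, 3, 4, 5} and column 2 has {2, 4, 5}, leaving only 6.
Row 2, column 2: row 2 has {2, 3, 4, 5} and column 2 has {2, 4, 5, 6}, leaving only 1.
Row 2, column 5: row 2 has {1, 2, 3, 4, 5} and column 5 has {2, 3, 4, 5}, leaving only 6.
Row 5, column 3: row 5 has {2, 3, 6} and column 3 has {1, 2, 3, 5, 6}, leaving only 4.
Row 5 already has {2, 3, 4, 6} and column 4 already has {1, 2, 3, 6}, so row 5, column 4 must be 5.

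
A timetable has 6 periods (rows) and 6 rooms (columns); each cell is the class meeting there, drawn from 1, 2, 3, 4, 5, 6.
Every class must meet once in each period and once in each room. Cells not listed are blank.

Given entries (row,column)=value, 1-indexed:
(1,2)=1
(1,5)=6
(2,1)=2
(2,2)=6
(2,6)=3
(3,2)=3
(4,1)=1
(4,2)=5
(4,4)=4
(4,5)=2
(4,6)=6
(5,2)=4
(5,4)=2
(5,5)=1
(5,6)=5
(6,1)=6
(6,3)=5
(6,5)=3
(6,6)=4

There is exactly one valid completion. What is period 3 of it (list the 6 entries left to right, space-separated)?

4 3 2 6 5 1

Period 1, room 6: period 1 has {1, 6} and room 6 has {3, 4, 5, 6}, leaving only 2.
Period 3, room 6: period 3 has {3} and room 6 has {2, 3, 4, 5, 6}, leaving only 1.
Period 4, room 3: period 4 has {1, 2, 4, 5, 6} and room 3 has {5}, leaving only 3.
Period 1, room 3: period 1 has {1, 2, 6} and room 3 has {3, 5}, leaving only 4.
Period 2, room 3: period 2 has {2, 3, 6} and room 3 has {3, 4, 5}, leaving only 1.
Period 2, room 4: period 2 has {1, 2, 3, 6} and room 4 has {2, 4}, leaving only 5.
Period 3, room 4: period 3 has {1, 3} and room 4 has {2, 4, 5}, leaving only 6.
Period 3, room 3: period 3 has {1, 3, 6} and room 3 has {1, 3, 4, 5}, leaving only 2.
Period 1, room 4: period 1 has {1, 2, 4, 6} and room 4 has {2, 4, 5, 6}, leaving only 3.
Period 1, room 1: period 1 has {1, 2, 3, 4, 6} and room 1 has {1, 2, 6}, leaving only 5.
Period 3, room 1: period 3 has {1, 2, 3, 6} and room 1 has {1, 2, 5, 6}, leaving only 4.
Period 3, room 5: period 3 has {1, 2, 3, 4, 6} and room 5 has {1, 2, 3, 6}, leaving only 5.
So period 3 reads: 4 3 2 6 5 1.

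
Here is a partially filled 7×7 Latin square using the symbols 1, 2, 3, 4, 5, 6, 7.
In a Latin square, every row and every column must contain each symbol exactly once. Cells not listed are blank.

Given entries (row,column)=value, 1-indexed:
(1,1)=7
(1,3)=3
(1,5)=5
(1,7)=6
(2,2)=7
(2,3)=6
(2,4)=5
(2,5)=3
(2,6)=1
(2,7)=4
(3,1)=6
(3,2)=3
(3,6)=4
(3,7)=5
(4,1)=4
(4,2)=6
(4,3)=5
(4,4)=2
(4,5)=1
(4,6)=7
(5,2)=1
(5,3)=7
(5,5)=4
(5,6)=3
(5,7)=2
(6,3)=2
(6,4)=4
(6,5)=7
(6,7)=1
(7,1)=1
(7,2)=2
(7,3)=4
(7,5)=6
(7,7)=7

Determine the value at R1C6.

2

Row 1 already has {3, 5, 6, 7} and column 6 already has {1, 3, 4, 7}, so row 1, column 6 must be 2.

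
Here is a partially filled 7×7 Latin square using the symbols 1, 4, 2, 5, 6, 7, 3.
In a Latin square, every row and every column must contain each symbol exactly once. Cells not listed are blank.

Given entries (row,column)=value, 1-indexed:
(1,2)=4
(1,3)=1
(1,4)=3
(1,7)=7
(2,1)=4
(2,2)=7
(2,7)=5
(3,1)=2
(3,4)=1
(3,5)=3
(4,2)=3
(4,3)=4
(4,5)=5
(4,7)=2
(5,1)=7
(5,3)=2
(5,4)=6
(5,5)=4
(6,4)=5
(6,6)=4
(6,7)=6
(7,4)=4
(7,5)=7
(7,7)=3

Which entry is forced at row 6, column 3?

Row 2, column 4: row 2 has {4, 5, 7} and column 4 has {1, 4, 5, 6, 3}, leaving only 2.
Row 3, column 7: row 3 has {1, 2, 3} and column 7 has {2, 5, 6, 7, 3}, leaving only 4.
Row 4, column 4: row 4 has {4, 2, 5, 3} and column 4 has {1, 4, 2, 5, 6, 3}, leaving only 7.
Row 5, column 7: row 5 has {4, 2, 6, 7} and column 7 has {4, 2, 5, 6, 7, 3}, leaving only 1.
Row 5, column 2: row 5 has {1, 4, 2, 6, 7} and column 2 has {4, 7, 3}, leaving only 5.
Row 3, column 2: row 3 has {1, 4, 2, 3} and column 2 has {4, 5, 7, 3}, leaving only 6.
Row 5, column 6: row 5 has {1, 4, 2, 5, 6, 7} and column 6 has {4}, leaving only 3.
Row 6, column 3 is narrowed to {7, 3}.
If it were 3, then row 2, column 6 would be left with no valid symbol.
So row 6, column 3 must be 7.

7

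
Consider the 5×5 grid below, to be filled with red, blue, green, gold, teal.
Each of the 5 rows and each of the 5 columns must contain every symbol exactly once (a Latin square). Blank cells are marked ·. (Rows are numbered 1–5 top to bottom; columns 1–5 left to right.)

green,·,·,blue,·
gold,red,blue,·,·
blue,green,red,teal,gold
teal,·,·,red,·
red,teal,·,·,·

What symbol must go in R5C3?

Row 1, column 2: row 1 has {blue, green} and column 2 has {red, green, teal}, leaving only gold.
Row 1, column 3: row 1 has {blue, green, gold} and column 3 has {red, blue}, leaving only teal.
Row 1, column 5: row 1 has {blue, green, gold, teal} and column 5 has {gold}, leaving only red.
Row 2, column 4: row 2 has {red, blue, gold} and column 4 has {red, blue, teal}, leaving only green.
Row 2, column 5: row 2 has {red, blue, green, gold} and column 5 has {red, gold}, leaving only teal.
Row 4, column 2: row 4 has {red, teal} and column 2 has {red, green, gold, teal}, leaving only blue.
Row 4, column 5: row 4 has {red, blue, teal} and column 5 has {red, gold, teal}, leaving only green.
Row 4, column 3: row 4 has {red, blue, green, teal} and column 3 has {red, blue, teal}, leaving only gold.
Row 5 already has {red, teal} and column 3 already has {red, blue, gold, teal}, so row 5, column 3 must be green.

green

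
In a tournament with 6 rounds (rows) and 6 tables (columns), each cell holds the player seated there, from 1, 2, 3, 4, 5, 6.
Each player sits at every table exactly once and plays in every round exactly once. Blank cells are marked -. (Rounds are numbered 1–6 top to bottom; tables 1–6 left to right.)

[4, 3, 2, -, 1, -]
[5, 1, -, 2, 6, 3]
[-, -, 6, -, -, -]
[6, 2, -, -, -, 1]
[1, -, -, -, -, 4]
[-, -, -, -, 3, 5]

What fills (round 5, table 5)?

Round 1, table 6: round 1 has {1, 2, 3, 4} and table 6 has {1, 3, 4, 5}, leaving only 6.
Round 1, table 4: round 1 has {1, 2, 3, 4, 6} and table 4 has {2}, leaving only 5.
Round 2, table 3: round 2 has {1, 2, 3, 5, 6} and table 3 has {2, 6}, leaving only 4.
Round 3, table 6: round 3 has {6} and table 6 has {1, 3, 4, 5, 6}, leaving only 2.
Round 3, table 1: round 3 has {2, 6} and table 1 has {1, 4, 5, 6}, leaving only 3.
Round 6, table 1: round 6 has {3, 5} and table 1 has {1, 3, 4, 5, 6}, leaving only 2.
Round 6, table 3: round 6 has {2, 3, 5} and table 3 has {2, 4, 6}, leaving only 1.
Round 5, table 5 is narrowed to {2, 5}.
If it were 5, then round 4, table 5 would be left with no valid symbol.
So round 5, table 5 must be 2.

2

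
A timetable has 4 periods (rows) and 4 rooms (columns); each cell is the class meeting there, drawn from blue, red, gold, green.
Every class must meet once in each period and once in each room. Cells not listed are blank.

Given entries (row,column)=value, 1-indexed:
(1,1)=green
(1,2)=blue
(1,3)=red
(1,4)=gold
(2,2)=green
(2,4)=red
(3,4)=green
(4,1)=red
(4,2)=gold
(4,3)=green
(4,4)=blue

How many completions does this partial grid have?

2

Period 2, room 1: eliminating its period and room leaves {blue, gold}.
Period 2, room 3: eliminating its period and room leaves {blue, gold}.
Period 3, room 1: eliminating its period and room leaves {blue, gold}.
Period 3, room 2: eliminating its period and room leaves {red}.
Period 3, room 3: eliminating its period and room leaves {blue, gold}.
Enumerating the assignments across these blanks that avoid any period or room repeat gives 2 completions.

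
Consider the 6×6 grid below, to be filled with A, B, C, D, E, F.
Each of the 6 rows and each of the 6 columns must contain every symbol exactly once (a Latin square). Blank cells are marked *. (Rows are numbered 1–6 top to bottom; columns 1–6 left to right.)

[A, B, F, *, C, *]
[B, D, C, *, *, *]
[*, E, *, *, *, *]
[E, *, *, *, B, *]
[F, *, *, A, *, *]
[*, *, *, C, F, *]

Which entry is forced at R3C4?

Row 5, column 2: row 5 has {A, F} and column 2 has {B, D, E}, leaving only C.
Row 6, column 1: row 6 has {C, F} and column 1 has {A, B, E, F}, leaving only D.
Row 3, column 1: row 3 has {E} and column 1 has {A, B, D, E, F}, leaving only C.
Row 6, column 2: row 6 has {C, D, F} and column 2 has {B, C, D, E}, leaving only A.
Row 4, column 2: row 4 has {B, E} and column 2 has {A, B, C, D, E}, leaving only F.
Row 4, column 4: row 4 has {B, E, F} and column 4 has {A, C}, leaving only D.
Row 1, column 4: row 1 has {A, B, C, F} and column 4 has {A, C, D}, leaving only E.
Row 1, column 6: row 1 has {A, B, C, E, F} and column 6 has {}, leaving only D.
Row 2, column 4: row 2 has {B, C, D} and column 4 has {A, C, D, E}, leaving only F.
Row 3 already has {C, E} and column 4 already has {A, C, D, E, F}, so row 3, column 4 must be B.

B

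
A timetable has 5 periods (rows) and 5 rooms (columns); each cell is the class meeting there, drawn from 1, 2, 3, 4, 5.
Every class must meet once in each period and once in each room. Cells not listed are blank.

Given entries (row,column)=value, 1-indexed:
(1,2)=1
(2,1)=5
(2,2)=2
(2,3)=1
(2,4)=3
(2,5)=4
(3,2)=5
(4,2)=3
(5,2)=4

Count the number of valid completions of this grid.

Period 1, room 1: eliminating its period and room leaves {2, 3, 4}.
Period 1, room 3: eliminating its period and room leaves {2, 3, 4, 5}.
Period 1, room 4: eliminating its period and room leaves {2, 4, 5}.
Period 1, room 5: eliminating its period and room leaves {2, 3, 5}.
Period 3, room 1: eliminating its period and room leaves {1, 2, 3, 4}.
Period 3, room 3: eliminating its period and room leaves {2, 3, 4}.
Period 3, room 4: eliminating its period and room leaves {1, 2, 4}.
Period 3, room 5: eliminating its period and room leaves {1, 2, 3}.
Period 4, room 1: eliminating its period and room leaves {1, 2, 4}.
Period 4, room 3: eliminating its period and room leaves {2, 4, 5}.
Period 4, room 4: eliminating its period and room leaves {1, 2, 4, 5}.
Period 4, room 5: eliminating its period and room leaves {1, 2, 5}.
Period 5, room 1: eliminating its period and room leaves {1, 2, 3}.
Period 5, room 3: eliminating its period and room leaves {2, 3, 5}.
Period 5, room 4: eliminating its period and room leaves {1, 2, 5}.
Period 5, room 5: eliminating its period and room leaves {1, 2, 3, 5}.
Enumerating the assignments across these blanks that avoid any period or room repeat gives 56 completions.

56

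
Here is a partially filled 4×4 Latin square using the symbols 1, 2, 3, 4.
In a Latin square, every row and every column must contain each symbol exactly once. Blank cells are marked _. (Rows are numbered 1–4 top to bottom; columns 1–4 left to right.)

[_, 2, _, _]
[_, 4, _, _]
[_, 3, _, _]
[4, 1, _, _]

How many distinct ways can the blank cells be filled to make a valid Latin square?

Row 1, column 1: eliminating its row and column leaves {1, 3}.
Row 1, column 3: eliminating its row and column leaves {1, 3, 4}.
Row 1, column 4: eliminating its row and column leaves {1, 3, 4}.
Row 2, column 1: eliminating its row and column leaves {1, 2, 3}.
Row 2, column 3: eliminating its row and column leaves {1, 2, 3}.
Row 2, column 4: eliminating its row and column leaves {1, 2, 3}.
Row 3, column 1: eliminating its row and column leaves {1, 2}.
Row 3, column 3: eliminating its row and column leaves {1, 2, 4}.
Row 3, column 4: eliminating its row and column leaves {1, 2, 4}.
Row 4, column 3: eliminating its row and column leaves {2, 3}.
Row 4, column 4: eliminating its row and column leaves {2, 3}.
Enumerating the assignments across these blanks that avoid any row or column repeat gives 8 completions.

8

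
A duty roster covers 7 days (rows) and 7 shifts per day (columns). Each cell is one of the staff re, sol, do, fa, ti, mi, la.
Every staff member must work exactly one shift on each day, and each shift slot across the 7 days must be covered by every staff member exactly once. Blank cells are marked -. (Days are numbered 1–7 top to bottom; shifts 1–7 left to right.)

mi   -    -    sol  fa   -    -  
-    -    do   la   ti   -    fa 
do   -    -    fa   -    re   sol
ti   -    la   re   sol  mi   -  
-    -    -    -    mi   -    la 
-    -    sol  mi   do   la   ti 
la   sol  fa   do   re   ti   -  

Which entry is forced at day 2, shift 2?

Day 1, shift 6: day 1 has {sol, fa, mi} and shift 6 has {re, ti, mi, la}, leaving only do.
Day 1, shift 7: day 1 has {sol, do, fa, mi} and shift 7 has {sol, fa, ti, la}, leaving only re.
Day 1, shift 3: day 1 has {re, sol, do, fa, mi} and shift 3 has {sol, do, fa, la}, leaving only ti.
Day 1, shift 2: day 1 has {re, sol, do, fa, ti, mi} and shift 2 has {sol}, leaving only la.
Day 2, shift 6: day 2 has {do, fa, ti, la} and shift 6 has {re, do, ti, mi, la}, leaving only sol.
Day 2, shift 1: day 2 has {sol, do, fa, ti, la} and shift 1 has {do, ti, mi, la}, leaving only re.
Day 2 already has {re, sol, do, fa, ti, la} and shift 2 already has {sol, la}, so day 2, shift 2 must be mi.

mi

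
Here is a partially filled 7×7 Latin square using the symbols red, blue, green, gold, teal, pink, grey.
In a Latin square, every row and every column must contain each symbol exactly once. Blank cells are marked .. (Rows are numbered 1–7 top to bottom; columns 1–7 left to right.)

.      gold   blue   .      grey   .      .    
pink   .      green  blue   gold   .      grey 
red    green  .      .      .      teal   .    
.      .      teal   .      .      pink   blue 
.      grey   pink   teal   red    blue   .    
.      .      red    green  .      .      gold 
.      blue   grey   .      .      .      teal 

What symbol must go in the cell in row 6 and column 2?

Row 2, column 6: row 2 has {blue, green, gold, pink, grey} and column 6 has {blue, teal, pink}, leaving only red.
Row 1, column 6: row 1 has {blue, gold, grey} and column 6 has {red, blue, teal, pink}, leaving only green.
Row 1, column 1: row 1 has {blue, green, gold, grey} and column 1 has {red, pink}, leaving only teal.
Row 2, column 2: row 2 has {red, blue, green, gold, pink, grey} and column 2 has {blue, green, gold, grey}, leaving only teal.
Row 6 already has {red, green, gold} and column 2 already has {blue, green, gold, teal, grey}, so row 6, column 2 must be pink.

pink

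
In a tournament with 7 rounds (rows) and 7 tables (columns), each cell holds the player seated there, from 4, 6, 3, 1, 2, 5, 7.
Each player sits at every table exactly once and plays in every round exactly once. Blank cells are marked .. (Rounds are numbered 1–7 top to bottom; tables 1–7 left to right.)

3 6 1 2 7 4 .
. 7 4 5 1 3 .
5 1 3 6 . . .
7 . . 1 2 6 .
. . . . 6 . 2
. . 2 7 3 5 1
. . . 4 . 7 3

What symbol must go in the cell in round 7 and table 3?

Round 1, table 7: round 1 has {4, 6, 3, 1, 2, 7} and table 7 has {3, 1, 2}, leaving only 5.
Round 2, table 7: round 2 has {4, 3, 1, 5, 7} and table 7 has {3, 1, 2, 5}, leaving only 6.
Round 2, table 1: round 2 has {4, 6, 3, 1, 5, 7} and table 1 has {3, 5, 7}, leaving only 2.
Round 3, table 5: round 3 has {6, 3, 1, 5} and table 5 has {6, 3, 1, 2, 7}, leaving only 4.
Round 3, table 6: round 3 has {4, 6, 3, 1, 5} and table 6 has {4, 6, 3, 5, 7}, leaving only 2.
Round 3, table 7: round 3 has {4, 6, 3, 1, 2, 5} and table 7 has {6, 3, 1, 2, 5}, leaving only 7.
Round 4, table 3: round 4 has {6, 1, 2, 7} and table 3 has {4, 3, 1, 2}, leaving only 5.
Round 7 already has {4, 3, 7} and table 3 already has {4, 3, 1, 2, 5}, so round 7, table 3 must be 6.

6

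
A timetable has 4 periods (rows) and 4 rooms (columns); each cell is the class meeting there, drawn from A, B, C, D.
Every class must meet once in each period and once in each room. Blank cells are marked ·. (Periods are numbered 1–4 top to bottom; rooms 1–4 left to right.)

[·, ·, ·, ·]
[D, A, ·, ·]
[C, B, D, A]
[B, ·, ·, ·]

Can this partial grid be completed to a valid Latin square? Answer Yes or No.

No period or room among the givens repeats a symbol, and propagating forced cells runs into no contradiction.
One valid completion exists (for instance, A C B D / D A C B / C B D A / B D A C).

Yes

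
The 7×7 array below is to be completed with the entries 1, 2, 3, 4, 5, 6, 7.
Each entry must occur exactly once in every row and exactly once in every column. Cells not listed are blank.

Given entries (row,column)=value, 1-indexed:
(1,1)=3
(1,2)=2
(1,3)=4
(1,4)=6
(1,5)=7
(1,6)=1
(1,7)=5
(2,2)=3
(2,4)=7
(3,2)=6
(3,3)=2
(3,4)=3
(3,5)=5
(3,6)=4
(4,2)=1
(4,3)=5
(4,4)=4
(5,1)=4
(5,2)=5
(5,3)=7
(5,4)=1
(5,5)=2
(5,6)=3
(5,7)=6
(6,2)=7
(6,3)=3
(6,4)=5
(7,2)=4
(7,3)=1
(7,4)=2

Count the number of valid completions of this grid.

9

Row 2, column 1: eliminating its row and column leaves {1, 2, 5, 6}.
Row 2, column 3: eliminating its row and column leaves {6}.
Row 2, column 5: eliminating its row and column leaves {1, 4, 6}.
Row 2, column 6: eliminating its row and column leaves {2, 5, 6}.
Row 2, column 7: eliminating its row and column leaves {1, 2, 4}.
Row 3, column 1: eliminating its row and column leaves {1, 7}.
Row 3, column 7: eliminating its row and column leaves {1, 7}.
Row 4, column 1: eliminating its row and column leaves {2, 6, 7}.
Row 4, column 5: eliminating its row and column leaves {3, 6}.
Row 4, column 6: eliminating its row and column leaves {2, 6, 7}.
Row 4, column 7: eliminating its row and column leaves {2, 3, 7}.
Row 6, column 1: eliminating its row and column leaves {1, 2, 6}.
Row 6, column 5: eliminating its row and column leaves {1, 4, 6}.
Row 6, column 6: eliminating its row and column leaves {2, 6}.
Row 6, column 7: eliminating its row and column leaves {1, 2, 4}.
Row 7, column 1: eliminating its row and column leaves {5, 6, 7}.
Row 7, column 5: eliminating its row and column leaves {3, 6}.
Row 7, column 6: eliminating its row and column leaves {5, 6, 7}.
Row 7, column 7: eliminating its row and column leaves {3, 7}.
Enumerating the assignments across these blanks that avoid any row or column repeat gives 9 completions.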